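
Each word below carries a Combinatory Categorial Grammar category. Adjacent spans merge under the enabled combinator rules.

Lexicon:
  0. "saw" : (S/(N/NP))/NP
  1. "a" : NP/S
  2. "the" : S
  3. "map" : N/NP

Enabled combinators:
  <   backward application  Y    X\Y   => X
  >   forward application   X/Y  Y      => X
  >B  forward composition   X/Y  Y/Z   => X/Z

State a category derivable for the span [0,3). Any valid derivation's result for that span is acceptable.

[0,4] S   >
  [0,3] S/(N/NP)   >
    [0,1] "saw" : (S/(N/NP))/NP
    [1,3] NP   >
      [1,2] "a" : NP/S
      [2,3] "the" : S
  [3,4] "map" : N/NP

S/(N/NP)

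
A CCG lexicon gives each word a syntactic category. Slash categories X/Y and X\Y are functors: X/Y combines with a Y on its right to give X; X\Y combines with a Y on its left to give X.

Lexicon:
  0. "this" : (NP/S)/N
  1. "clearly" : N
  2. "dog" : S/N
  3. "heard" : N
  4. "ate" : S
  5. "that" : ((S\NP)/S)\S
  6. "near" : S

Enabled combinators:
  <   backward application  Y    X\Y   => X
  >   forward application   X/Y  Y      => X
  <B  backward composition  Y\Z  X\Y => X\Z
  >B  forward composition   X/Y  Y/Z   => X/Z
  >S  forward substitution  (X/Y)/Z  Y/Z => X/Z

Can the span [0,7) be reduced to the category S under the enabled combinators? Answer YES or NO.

[0,7] S   <
  [0,4] NP   >
    [0,2] NP/S   >
      [0,1] "this" : (NP/S)/N
      [1,2] "clearly" : N
    [2,4] S   >
      [2,3] "dog" : S/N
      [3,4] "heard" : N
  [4,7] S\NP   >
    [4,6] (S\NP)/S   <
      [4,5] "ate" : S
      [5,6] "that" : ((S\NP)/S)\S
    [6,7] "near" : S

YES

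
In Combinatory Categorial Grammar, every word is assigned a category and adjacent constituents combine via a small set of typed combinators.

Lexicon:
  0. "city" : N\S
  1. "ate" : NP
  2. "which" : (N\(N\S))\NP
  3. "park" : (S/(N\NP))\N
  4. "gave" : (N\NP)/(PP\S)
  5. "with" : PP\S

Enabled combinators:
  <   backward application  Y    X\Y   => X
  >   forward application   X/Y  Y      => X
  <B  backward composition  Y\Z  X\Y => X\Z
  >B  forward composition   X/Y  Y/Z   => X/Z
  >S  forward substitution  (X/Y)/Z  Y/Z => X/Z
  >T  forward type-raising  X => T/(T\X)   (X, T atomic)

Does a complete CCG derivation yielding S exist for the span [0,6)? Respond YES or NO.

YES

[0,6] S   >
  [0,4] S/(N\NP)   <
    [0,3] N   <
      [0,1] "city" : N\S
      [1,3] N\(N\S)   <
        [1,2] "ate" : NP
        [2,3] "which" : (N\(N\S))\NP
    [3,4] "park" : (S/(N\NP))\N
  [4,6] N\NP   >
    [4,5] "gave" : (N\NP)/(PP\S)
    [5,6] "with" : PP\S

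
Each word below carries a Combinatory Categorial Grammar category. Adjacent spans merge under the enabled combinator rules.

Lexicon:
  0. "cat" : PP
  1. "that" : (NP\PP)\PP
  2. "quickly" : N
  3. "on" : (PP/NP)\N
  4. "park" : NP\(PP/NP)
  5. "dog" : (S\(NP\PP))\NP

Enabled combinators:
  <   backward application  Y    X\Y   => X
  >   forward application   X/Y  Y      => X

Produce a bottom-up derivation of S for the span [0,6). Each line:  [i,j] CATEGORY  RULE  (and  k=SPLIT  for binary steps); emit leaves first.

[0,1] PP  lex  "cat"
[1,2] (NP\PP)\PP  lex  "that"
[0,2] NP\PP  <  k=1
[2,3] N  lex  "quickly"
[3,4] (PP/NP)\N  lex  "on"
[2,4] PP/NP  <  k=3
[4,5] NP\(PP/NP)  lex  "park"
[2,5] NP  <  k=4
[5,6] (S\(NP\PP))\NP  lex  "dog"
[2,6] S\(NP\PP)  <  k=5
[0,6] S  <  k=2

[0,6] S   <
  [0,2] NP\PP   <
    [0,1] "cat" : PP
    [1,2] "that" : (NP\PP)\PP
  [2,6] S\(NP\PP)   <
    [2,5] NP   <
      [2,4] PP/NP   <
        [2,3] "quickly" : N
        [3,4] "on" : (PP/NP)\N
      [4,5] "park" : NP\(PP/NP)
    [5,6] "dog" : (S\(NP\PP))\NP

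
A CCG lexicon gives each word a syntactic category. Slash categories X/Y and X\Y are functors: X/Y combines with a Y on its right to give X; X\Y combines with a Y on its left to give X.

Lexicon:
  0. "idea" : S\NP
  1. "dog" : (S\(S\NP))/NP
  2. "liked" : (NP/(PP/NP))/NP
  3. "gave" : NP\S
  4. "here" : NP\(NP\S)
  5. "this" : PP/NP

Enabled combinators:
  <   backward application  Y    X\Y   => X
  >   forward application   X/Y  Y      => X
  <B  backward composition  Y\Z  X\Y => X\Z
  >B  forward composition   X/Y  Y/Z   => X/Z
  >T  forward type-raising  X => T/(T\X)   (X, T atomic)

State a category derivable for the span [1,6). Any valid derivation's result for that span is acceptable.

S\(S\NP)

[0,6] S   <
  [0,1] "idea" : S\NP
  [1,6] S\(S\NP)   >
    [1,2] "dog" : (S\(S\NP))/NP
    [2,6] NP   >
      [2,5] NP/(PP/NP)   >
        [2,3] "liked" : (NP/(PP/NP))/NP
        [3,5] NP   <
          [3,4] "gave" : NP\S
          [4,5] "here" : NP\(NP\S)
      [5,6] "this" : PP/NP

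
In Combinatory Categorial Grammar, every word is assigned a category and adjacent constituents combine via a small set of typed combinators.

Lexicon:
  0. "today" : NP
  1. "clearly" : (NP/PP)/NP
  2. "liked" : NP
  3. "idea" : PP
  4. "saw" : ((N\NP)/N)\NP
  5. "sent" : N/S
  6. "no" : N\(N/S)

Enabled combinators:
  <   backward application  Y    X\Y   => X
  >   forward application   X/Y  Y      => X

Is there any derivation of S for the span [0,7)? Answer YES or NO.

NP (NP/PP)/NP NP PP ((N\NP)/N)\NP N/S N\(N/S)
CKY chart[0,7] = {N}; S ∉ chart

NO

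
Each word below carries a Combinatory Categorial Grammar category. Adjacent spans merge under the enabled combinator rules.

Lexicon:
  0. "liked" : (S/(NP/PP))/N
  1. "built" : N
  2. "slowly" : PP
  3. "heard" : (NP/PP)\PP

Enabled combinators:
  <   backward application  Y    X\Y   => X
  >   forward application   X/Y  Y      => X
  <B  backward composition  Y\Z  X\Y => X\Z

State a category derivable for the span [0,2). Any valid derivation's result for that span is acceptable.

[0,4] S   >
  [0,2] S/(NP/PP)   >
    [0,1] "liked" : (S/(NP/PP))/N
    [1,2] "built" : N
  [2,4] NP/PP   <
    [2,3] "slowly" : PP
    [3,4] "heard" : (NP/PP)\PP

S/(NP/PP)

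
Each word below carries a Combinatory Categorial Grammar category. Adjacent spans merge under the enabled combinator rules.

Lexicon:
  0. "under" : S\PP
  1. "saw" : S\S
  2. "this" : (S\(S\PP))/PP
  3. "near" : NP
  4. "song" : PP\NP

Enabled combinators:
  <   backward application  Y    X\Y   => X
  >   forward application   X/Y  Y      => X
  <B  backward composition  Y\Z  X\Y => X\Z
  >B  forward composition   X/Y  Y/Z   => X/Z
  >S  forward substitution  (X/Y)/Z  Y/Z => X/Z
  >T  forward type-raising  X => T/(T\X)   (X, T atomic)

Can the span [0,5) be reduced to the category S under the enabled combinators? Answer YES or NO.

YES

[0,5] S   <
  [0,2] S\PP   <B
    [0,1] "under" : S\PP
    [1,2] "saw" : S\S
  [2,5] S\(S\PP)   >
    [2,3] "this" : (S\(S\PP))/PP
    [3,5] PP   <
      [3,4] "near" : NP
      [4,5] "song" : PP\NP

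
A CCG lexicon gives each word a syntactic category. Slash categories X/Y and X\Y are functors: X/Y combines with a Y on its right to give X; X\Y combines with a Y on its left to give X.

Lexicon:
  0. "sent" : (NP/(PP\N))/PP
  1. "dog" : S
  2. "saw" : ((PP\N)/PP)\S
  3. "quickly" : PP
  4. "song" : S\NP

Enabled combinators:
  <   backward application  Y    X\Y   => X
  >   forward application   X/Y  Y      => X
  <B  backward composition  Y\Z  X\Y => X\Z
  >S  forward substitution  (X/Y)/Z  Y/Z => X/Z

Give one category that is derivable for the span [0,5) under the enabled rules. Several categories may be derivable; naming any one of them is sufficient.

S

[0,5] S   <
  [0,4] NP   >
    [0,3] NP/PP   >S
      [0,1] "sent" : (NP/(PP\N))/PP
      [1,3] (PP\N)/PP   <
        [1,2] "dog" : S
        [2,3] "saw" : ((PP\N)/PP)\S
    [3,4] "quickly" : PP
  [4,5] "song" : S\NP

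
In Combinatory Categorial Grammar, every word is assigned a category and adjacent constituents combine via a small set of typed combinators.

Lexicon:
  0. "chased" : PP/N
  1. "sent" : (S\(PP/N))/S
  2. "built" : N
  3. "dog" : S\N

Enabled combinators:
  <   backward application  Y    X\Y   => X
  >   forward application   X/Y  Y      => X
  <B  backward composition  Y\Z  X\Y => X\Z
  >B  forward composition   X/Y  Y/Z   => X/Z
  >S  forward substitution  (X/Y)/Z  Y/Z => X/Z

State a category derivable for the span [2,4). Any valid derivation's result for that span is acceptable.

[0,4] S   <
  [0,1] "chased" : PP/N
  [1,4] S\(PP/N)   >
    [1,2] "sent" : (S\(PP/N))/S
    [2,4] S   <
      [2,3] "built" : N
      [3,4] "dog" : S\N

S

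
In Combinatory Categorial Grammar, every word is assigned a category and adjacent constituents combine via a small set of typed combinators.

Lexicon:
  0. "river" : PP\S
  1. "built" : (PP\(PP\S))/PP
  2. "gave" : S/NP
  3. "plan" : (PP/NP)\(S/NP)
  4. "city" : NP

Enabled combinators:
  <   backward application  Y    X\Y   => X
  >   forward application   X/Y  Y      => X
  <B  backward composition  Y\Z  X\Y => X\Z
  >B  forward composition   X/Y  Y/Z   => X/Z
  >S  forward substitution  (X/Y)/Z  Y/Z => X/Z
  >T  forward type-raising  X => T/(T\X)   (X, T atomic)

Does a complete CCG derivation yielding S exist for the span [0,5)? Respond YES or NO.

NO

PP\S (PP\(PP\S))/PP S/NP (PP/NP)\(S/NP) NP
CKY chart[0,5] = {N/(N\PP), NP/(NP\PP), PP, PP/(PP\PP), S/(S\PP)}; S ∉ chart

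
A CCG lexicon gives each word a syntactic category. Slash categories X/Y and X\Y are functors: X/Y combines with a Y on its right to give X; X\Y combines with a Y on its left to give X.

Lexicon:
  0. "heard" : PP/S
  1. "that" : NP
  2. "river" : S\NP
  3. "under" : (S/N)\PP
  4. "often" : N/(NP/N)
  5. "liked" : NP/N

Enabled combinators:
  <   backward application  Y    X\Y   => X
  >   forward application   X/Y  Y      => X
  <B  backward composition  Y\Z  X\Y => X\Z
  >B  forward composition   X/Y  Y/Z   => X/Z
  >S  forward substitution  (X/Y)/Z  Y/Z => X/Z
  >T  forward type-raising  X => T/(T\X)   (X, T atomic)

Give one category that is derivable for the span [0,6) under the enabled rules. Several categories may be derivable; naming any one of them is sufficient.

S

[0,6] S   >
  [0,4] S/N   <
    [0,3] PP   >
      [0,1] "heard" : PP/S
      [1,3] S   <
        [1,2] "that" : NP
        [2,3] "river" : S\NP
    [3,4] "under" : (S/N)\PP
  [4,6] N   >
    [4,5] "often" : N/(NP/N)
    [5,6] "liked" : NP/N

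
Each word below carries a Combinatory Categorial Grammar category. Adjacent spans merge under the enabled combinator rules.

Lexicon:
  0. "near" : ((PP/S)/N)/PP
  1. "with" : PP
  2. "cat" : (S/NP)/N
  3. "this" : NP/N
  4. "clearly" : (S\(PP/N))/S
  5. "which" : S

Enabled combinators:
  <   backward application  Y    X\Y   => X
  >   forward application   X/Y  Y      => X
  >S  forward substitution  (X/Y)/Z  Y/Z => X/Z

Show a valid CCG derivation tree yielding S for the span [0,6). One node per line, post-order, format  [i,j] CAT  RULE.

[0,1] ((PP/S)/N)/PP  lex  "near"
[1,2] PP  lex  "with"
[0,2] (PP/S)/N  >  k=1
[2,3] (S/NP)/N  lex  "cat"
[3,4] NP/N  lex  "this"
[2,4] S/N  >S  k=3
[0,4] PP/N  >S  k=2
[4,5] (S\(PP/N))/S  lex  "clearly"
[5,6] S  lex  "which"
[4,6] S\(PP/N)  >  k=5
[0,6] S  <  k=4

[0,6] S   <
  [0,4] PP/N   >S
    [0,2] (PP/S)/N   >
      [0,1] "near" : ((PP/S)/N)/PP
      [1,2] "with" : PP
    [2,4] S/N   >S
      [2,3] "cat" : (S/NP)/N
      [3,4] "this" : NP/N
  [4,6] S\(PP/N)   >
    [4,5] "clearly" : (S\(PP/N))/S
    [5,6] "which" : S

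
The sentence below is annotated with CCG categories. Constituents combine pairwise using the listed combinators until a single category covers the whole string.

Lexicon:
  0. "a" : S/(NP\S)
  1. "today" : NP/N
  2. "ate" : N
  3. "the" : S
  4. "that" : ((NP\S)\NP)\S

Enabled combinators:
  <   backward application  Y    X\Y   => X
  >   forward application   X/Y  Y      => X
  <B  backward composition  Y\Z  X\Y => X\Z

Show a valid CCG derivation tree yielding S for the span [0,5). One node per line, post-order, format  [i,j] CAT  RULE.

[0,1] S/(NP\S)  lex  "a"
[1,2] NP/N  lex  "today"
[2,3] N  lex  "ate"
[1,3] NP  >  k=2
[3,4] S  lex  "the"
[4,5] ((NP\S)\NP)\S  lex  "that"
[3,5] (NP\S)\NP  <  k=4
[1,5] NP\S  <  k=3
[0,5] S  >  k=1

[0,5] S   >
  [0,1] "a" : S/(NP\S)
  [1,5] NP\S   <
    [1,3] NP   >
      [1,2] "today" : NP/N
      [2,3] "ate" : N
    [3,5] (NP\S)\NP   <
      [3,4] "the" : S
      [4,5] "that" : ((NP\S)\NP)\S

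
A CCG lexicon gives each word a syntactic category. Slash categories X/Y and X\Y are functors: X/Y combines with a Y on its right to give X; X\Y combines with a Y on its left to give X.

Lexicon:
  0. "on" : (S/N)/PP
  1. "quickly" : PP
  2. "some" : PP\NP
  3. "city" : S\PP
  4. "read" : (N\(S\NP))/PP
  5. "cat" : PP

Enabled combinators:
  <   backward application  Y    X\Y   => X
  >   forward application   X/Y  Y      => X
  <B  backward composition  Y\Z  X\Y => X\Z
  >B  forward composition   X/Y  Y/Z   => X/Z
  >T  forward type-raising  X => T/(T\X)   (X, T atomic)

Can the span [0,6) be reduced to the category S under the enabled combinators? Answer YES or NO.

[0,6] S   >
  [0,2] S/N   >
    [0,1] "on" : (S/N)/PP
    [1,2] "quickly" : PP
  [2,6] N   <
    [2,4] S\NP   <B
      [2,3] "some" : PP\NP
      [3,4] "city" : S\PP
    [4,6] N\(S\NP)   >
      [4,5] "read" : (N\(S\NP))/PP
      [5,6] "cat" : PP

YES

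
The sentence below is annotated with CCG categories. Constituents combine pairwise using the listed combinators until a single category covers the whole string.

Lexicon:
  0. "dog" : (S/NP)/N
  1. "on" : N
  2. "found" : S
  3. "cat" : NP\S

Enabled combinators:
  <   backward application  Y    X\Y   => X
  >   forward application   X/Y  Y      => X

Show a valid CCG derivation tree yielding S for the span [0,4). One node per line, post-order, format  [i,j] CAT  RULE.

[0,4] S   >
  [0,2] S/NP   >
    [0,1] "dog" : (S/NP)/N
    [1,2] "on" : N
  [2,4] NP   <
    [2,3] "found" : S
    [3,4] "cat" : NP\S

[0,1] (S/NP)/N  lex  "dog"
[1,2] N  lex  "on"
[0,2] S/NP  >  k=1
[2,3] S  lex  "found"
[3,4] NP\S  lex  "cat"
[2,4] NP  <  k=3
[0,4] S  >  k=2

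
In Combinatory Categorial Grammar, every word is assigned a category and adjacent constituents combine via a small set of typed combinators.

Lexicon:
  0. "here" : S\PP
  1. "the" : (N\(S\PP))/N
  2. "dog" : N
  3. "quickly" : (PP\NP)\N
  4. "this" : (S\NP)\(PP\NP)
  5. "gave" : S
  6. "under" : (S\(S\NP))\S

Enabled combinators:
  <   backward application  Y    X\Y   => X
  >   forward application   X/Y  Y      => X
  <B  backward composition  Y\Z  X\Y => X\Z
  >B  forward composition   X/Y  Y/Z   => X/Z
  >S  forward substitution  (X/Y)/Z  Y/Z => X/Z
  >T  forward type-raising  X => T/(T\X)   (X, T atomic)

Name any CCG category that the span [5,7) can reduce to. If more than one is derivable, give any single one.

[0,7] S   <
  [0,5] S\NP   <
    [0,4] PP\NP   <
      [0,3] N   <
        [0,1] "here" : S\PP
        [1,3] N\(S\PP)   >
          [1,2] "the" : (N\(S\PP))/N
          [2,3] "dog" : N
      [3,4] "quickly" : (PP\NP)\N
    [4,5] "this" : (S\NP)\(PP\NP)
  [5,7] S\(S\NP)   <
    [5,6] "gave" : S
    [6,7] "under" : (S\(S\NP))\S

S\(S\NP)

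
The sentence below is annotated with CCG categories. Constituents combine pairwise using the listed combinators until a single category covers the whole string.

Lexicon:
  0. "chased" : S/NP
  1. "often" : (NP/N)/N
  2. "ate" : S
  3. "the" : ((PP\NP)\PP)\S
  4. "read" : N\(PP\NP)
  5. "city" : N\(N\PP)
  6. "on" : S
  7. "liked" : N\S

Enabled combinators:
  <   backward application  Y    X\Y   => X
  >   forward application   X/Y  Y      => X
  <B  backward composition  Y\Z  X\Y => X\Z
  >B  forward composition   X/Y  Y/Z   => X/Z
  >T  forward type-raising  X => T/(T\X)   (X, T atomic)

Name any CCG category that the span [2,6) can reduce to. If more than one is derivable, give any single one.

N

[0,8] S   >
  [0,6] S/N   >B
    [0,1] "chased" : S/NP
    [1,6] NP/N   >
      [1,2] "often" : (NP/N)/N
      [2,6] N   <
        [2,5] N\PP   <B
          [2,4] (PP\NP)\PP   <
            [2,3] "ate" : S
            [3,4] "the" : ((PP\NP)\PP)\S
          [4,5] "read" : N\(PP\NP)
        [5,6] "city" : N\(N\PP)
  [6,8] N   <
    [6,7] "on" : S
    [7,8] "liked" : N\S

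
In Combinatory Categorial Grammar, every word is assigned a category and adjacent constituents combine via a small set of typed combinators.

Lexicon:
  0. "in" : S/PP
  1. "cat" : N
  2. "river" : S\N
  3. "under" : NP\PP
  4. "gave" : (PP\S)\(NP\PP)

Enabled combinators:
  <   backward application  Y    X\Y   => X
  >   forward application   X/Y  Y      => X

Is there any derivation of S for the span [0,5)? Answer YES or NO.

[0,5] S   >
  [0,1] "in" : S/PP
  [1,5] PP   <
    [1,3] S   <
      [1,2] "cat" : N
      [2,3] "river" : S\N
    [3,5] PP\S   <
      [3,4] "under" : NP\PP
      [4,5] "gave" : (PP\S)\(NP\PP)

YES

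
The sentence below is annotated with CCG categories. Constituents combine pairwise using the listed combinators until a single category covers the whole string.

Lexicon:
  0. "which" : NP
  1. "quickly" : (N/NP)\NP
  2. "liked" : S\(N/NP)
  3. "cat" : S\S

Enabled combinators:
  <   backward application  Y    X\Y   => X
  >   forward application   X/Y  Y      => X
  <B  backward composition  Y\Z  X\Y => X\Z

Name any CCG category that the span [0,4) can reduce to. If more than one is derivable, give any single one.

[0,4] S   <
  [0,1] "which" : NP
  [1,4] S\NP   <B
    [1,3] S\NP   <B
      [1,2] "quickly" : (N/NP)\NP
      [2,3] "liked" : S\(N/NP)
    [3,4] "cat" : S\S

S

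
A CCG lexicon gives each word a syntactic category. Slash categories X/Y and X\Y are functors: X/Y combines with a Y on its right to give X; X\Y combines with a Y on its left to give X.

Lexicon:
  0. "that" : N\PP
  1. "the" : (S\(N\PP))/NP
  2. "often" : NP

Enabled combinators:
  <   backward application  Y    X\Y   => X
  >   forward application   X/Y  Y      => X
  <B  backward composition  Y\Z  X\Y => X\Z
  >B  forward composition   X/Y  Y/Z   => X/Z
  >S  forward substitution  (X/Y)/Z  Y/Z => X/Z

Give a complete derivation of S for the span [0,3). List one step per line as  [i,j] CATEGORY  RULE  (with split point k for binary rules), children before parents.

[0,3] S   <
  [0,1] "that" : N\PP
  [1,3] S\(N\PP)   >
    [1,2] "the" : (S\(N\PP))/NP
    [2,3] "often" : NP

[0,1] N\PP  lex  "that"
[1,2] (S\(N\PP))/NP  lex  "the"
[2,3] NP  lex  "often"
[1,3] S\(N\PP)  >  k=2
[0,3] S  <  k=1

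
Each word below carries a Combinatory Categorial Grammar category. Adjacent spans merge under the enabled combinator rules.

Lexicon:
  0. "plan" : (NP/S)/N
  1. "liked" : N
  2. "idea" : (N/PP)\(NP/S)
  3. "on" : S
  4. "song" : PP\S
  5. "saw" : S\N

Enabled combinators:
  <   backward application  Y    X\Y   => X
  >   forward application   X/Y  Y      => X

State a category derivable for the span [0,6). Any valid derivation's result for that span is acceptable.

[0,6] S   <
  [0,5] N   >
    [0,3] N/PP   <
      [0,2] NP/S   >
        [0,1] "plan" : (NP/S)/N
        [1,2] "liked" : N
      [2,3] "idea" : (N/PP)\(NP/S)
    [3,5] PP   <
      [3,4] "on" : S
      [4,5] "song" : PP\S
  [5,6] "saw" : S\N

S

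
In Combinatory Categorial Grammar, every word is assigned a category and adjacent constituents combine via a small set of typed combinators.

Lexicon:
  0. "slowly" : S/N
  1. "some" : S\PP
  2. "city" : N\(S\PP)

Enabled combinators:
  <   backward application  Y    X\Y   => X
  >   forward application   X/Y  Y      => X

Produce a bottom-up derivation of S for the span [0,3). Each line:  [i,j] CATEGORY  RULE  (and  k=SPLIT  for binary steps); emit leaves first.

[0,1] S/N  lex  "slowly"
[1,2] S\PP  lex  "some"
[2,3] N\(S\PP)  lex  "city"
[1,3] N  <  k=2
[0,3] S  >  k=1

[0,3] S   >
  [0,1] "slowly" : S/N
  [1,3] N   <
    [1,2] "some" : S\PP
    [2,3] "city" : N\(S\PP)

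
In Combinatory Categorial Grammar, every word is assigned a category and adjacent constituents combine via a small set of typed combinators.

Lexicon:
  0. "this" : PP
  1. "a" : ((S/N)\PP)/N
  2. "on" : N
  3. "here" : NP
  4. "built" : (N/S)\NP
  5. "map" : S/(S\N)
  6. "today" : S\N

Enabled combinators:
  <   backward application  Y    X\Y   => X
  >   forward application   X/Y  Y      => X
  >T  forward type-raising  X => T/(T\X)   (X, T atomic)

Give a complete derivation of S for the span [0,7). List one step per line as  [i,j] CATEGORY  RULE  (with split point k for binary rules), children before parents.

[0,7] S   >
  [0,3] S/N   <
    [0,1] "this" : PP
    [1,3] (S/N)\PP   >
      [1,2] "a" : ((S/N)\PP)/N
      [2,3] "on" : N
  [3,7] N   >
    [3,5] N/S   <
      [3,4] "here" : NP
      [4,5] "built" : (N/S)\NP
    [5,7] S   >
      [5,6] "map" : S/(S\N)
      [6,7] "today" : S\N

[0,1] PP  lex  "this"
[1,2] ((S/N)\PP)/N  lex  "a"
[2,3] N  lex  "on"
[1,3] (S/N)\PP  >  k=2
[0,3] S/N  <  k=1
[3,4] NP  lex  "here"
[4,5] (N/S)\NP  lex  "built"
[3,5] N/S  <  k=4
[5,6] S/(S\N)  lex  "map"
[6,7] S\N  lex  "today"
[5,7] S  >  k=6
[3,7] N  >  k=5
[0,7] S  >  k=3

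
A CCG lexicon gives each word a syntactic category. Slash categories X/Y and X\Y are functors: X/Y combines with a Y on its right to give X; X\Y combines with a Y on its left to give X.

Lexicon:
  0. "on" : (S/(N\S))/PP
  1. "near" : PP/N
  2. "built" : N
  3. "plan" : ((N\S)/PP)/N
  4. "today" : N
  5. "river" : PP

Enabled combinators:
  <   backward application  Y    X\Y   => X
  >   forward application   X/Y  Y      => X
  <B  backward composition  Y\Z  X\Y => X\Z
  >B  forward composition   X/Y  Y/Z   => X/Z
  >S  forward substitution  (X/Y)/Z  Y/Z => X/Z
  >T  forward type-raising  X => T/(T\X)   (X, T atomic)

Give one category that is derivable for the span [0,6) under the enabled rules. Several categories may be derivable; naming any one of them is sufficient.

S

[0,6] S   >
  [0,3] S/(N\S)   >
    [0,1] "on" : (S/(N\S))/PP
    [1,3] PP   >
      [1,2] "near" : PP/N
      [2,3] "built" : N
  [3,6] N\S   >
    [3,5] (N\S)/PP   >
      [3,4] "plan" : ((N\S)/PP)/N
      [4,5] "today" : N
    [5,6] "river" : PP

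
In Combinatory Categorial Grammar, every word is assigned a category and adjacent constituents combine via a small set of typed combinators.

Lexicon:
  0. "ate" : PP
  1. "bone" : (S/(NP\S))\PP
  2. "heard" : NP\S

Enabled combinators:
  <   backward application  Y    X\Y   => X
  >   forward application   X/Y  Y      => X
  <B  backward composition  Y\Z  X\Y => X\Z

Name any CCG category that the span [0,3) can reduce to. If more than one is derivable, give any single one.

S

[0,3] S   >
  [0,2] S/(NP\S)   <
    [0,1] "ate" : PP
    [1,2] "bone" : (S/(NP\S))\PP
  [2,3] "heard" : NP\S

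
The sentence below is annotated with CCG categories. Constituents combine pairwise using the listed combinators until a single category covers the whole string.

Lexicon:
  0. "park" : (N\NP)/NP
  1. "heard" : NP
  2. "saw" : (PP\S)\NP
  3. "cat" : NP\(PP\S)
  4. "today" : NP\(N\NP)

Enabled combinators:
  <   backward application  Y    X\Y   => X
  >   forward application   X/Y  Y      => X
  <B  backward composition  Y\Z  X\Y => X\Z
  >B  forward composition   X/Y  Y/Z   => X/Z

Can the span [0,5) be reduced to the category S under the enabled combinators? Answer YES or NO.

(N\NP)/NP NP (PP\S)\NP NP\(PP\S) NP\(N\NP)
CKY chart[0,5] = {NP}; S ∉ chart

NO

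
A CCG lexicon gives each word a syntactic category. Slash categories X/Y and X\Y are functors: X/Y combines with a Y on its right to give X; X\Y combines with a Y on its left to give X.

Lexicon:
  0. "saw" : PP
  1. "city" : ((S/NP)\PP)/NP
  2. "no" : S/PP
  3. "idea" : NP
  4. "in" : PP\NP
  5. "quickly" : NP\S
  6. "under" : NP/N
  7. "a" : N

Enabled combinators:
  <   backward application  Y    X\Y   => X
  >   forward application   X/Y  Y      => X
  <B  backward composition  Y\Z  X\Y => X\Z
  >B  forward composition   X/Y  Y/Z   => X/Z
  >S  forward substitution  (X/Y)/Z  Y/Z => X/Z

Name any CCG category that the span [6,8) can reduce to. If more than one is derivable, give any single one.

[0,8] S   >
  [0,6] S/NP   <
    [0,1] "saw" : PP
    [1,6] (S/NP)\PP   >
      [1,2] "city" : ((S/NP)\PP)/NP
      [2,6] NP   <
        [2,5] S   >
          [2,3] "no" : S/PP
          [3,5] PP   <
            [3,4] "idea" : NP
            [4,5] "in" : PP\NP
        [5,6] "quickly" : NP\S
  [6,8] NP   >
    [6,7] "under" : NP/N
    [7,8] "a" : N

NP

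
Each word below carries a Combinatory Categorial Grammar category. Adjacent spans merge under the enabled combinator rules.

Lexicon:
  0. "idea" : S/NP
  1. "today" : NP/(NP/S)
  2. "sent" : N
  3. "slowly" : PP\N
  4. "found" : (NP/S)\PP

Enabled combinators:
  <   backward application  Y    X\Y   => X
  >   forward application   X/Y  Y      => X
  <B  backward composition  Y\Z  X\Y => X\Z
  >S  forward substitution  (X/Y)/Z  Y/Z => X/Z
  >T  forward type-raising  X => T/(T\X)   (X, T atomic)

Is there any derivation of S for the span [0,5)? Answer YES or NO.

YES

[0,5] S   >
  [0,1] "idea" : S/NP
  [1,5] NP   >
    [1,2] "today" : NP/(NP/S)
    [2,5] NP/S   <
      [2,4] PP   >
        [2,3] PP/(PP\N)   >T
          [2,3] "sent" : N
        [3,4] "slowly" : PP\N
      [4,5] "found" : (NP/S)\PP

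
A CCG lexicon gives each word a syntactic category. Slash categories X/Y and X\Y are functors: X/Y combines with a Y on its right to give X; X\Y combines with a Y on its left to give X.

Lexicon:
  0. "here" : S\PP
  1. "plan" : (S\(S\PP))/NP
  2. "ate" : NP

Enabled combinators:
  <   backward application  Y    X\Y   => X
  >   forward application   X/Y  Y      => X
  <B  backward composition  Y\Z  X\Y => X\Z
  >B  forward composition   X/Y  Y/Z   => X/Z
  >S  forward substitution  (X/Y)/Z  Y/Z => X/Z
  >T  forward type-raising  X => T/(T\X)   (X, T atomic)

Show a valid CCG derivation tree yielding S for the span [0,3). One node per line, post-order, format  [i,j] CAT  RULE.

[0,1] S\PP  lex  "here"
[1,2] (S\(S\PP))/NP  lex  "plan"
[2,3] NP  lex  "ate"
[1,3] S\(S\PP)  >  k=2
[0,3] S  <  k=1

[0,3] S   <
  [0,1] "here" : S\PP
  [1,3] S\(S\PP)   >
    [1,2] "plan" : (S\(S\PP))/NP
    [2,3] "ate" : NP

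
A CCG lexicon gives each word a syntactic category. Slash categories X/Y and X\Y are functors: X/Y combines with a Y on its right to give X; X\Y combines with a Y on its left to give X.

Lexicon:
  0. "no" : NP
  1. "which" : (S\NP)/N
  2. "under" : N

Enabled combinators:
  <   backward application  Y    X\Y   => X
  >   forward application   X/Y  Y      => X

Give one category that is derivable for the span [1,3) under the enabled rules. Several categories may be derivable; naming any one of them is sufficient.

S\NP

[0,3] S   <
  [0,1] "no" : NP
  [1,3] S\NP   >
    [1,2] "which" : (S\NP)/N
    [2,3] "under" : N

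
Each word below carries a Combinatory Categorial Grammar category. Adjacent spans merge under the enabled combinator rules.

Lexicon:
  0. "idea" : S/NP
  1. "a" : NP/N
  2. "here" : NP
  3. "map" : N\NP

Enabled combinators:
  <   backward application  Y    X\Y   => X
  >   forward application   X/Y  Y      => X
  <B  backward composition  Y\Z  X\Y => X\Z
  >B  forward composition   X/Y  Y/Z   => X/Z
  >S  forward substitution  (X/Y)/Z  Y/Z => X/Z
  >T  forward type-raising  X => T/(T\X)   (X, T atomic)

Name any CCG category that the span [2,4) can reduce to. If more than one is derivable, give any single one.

N

[0,4] S   >
  [0,2] S/N   >B
    [0,1] "idea" : S/NP
    [1,2] "a" : NP/N
  [2,4] N   >
    [2,3] N/(N\NP)   >T
      [2,3] "here" : NP
    [3,4] "map" : N\NP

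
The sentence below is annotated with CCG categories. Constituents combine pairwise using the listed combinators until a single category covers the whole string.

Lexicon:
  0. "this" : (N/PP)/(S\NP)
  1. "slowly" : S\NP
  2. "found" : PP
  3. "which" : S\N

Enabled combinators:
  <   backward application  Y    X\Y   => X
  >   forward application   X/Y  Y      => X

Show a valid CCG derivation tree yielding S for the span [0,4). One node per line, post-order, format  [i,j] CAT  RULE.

[0,4] S   <
  [0,3] N   >
    [0,2] N/PP   >
      [0,1] "this" : (N/PP)/(S\NP)
      [1,2] "slowly" : S\NP
    [2,3] "found" : PP
  [3,4] "which" : S\N

[0,1] (N/PP)/(S\NP)  lex  "this"
[1,2] S\NP  lex  "slowly"
[0,2] N/PP  >  k=1
[2,3] PP  lex  "found"
[0,3] N  >  k=2
[3,4] S\N  lex  "which"
[0,4] S  <  k=3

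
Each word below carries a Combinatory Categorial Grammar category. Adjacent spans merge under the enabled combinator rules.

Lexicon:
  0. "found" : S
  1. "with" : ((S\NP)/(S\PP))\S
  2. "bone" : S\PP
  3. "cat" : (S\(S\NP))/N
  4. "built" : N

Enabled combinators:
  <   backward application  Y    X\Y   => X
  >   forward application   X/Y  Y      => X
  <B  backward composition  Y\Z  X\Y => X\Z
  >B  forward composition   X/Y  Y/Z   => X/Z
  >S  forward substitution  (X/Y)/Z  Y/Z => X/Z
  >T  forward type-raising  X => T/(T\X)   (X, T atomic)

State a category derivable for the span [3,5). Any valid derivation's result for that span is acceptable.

S\(S\NP)

[0,5] S   <
  [0,3] S\NP   >
    [0,2] (S\NP)/(S\PP)   <
      [0,1] "found" : S
      [1,2] "with" : ((S\NP)/(S\PP))\S
    [2,3] "bone" : S\PP
  [3,5] S\(S\NP)   >
    [3,4] "cat" : (S\(S\NP))/N
    [4,5] "built" : N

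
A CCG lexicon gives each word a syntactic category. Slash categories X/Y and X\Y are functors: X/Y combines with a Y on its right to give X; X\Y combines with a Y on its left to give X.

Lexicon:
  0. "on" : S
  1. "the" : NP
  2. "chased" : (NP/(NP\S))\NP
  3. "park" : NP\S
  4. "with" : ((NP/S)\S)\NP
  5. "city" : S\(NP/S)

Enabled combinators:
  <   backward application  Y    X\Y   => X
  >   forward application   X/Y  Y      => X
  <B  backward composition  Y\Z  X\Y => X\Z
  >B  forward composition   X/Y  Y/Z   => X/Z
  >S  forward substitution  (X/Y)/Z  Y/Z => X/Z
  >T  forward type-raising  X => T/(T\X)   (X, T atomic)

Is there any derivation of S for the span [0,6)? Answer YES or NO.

[0,6] S   <
  [0,5] NP/S   <
    [0,1] "on" : S
    [1,5] (NP/S)\S   <
      [1,4] NP   >
        [1,3] NP/(NP\S)   <
          [1,2] "the" : NP
          [2,3] "chased" : (NP/(NP\S))\NP
        [3,4] "park" : NP\S
      [4,5] "with" : ((NP/S)\S)\NP
  [5,6] "city" : S\(NP/S)

YES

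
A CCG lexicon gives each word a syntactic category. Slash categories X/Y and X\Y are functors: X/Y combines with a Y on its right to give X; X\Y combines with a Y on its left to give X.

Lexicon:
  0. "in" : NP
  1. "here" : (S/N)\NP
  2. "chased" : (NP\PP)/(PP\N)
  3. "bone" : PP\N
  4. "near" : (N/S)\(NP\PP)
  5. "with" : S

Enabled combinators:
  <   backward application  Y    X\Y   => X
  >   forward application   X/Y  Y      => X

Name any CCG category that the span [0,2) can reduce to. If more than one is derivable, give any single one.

[0,6] S   >
  [0,2] S/N   <
    [0,1] "in" : NP
    [1,2] "here" : (S/N)\NP
  [2,6] N   >
    [2,5] N/S   <
      [2,4] NP\PP   >
        [2,3] "chased" : (NP\PP)/(PP\N)
        [3,4] "bone" : PP\N
      [4,5] "near" : (N/S)\(NP\PP)
    [5,6] "with" : S

S/N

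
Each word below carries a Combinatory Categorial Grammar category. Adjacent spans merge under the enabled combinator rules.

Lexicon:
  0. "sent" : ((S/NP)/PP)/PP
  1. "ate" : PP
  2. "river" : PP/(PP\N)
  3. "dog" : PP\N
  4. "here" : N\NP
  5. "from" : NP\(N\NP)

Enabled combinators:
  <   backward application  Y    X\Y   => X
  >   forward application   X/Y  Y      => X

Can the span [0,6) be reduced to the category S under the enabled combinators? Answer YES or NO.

YES

[0,6] S   >
  [0,4] S/NP   >
    [0,2] (S/NP)/PP   >
      [0,1] "sent" : ((S/NP)/PP)/PP
      [1,2] "ate" : PP
    [2,4] PP   >
      [2,3] "river" : PP/(PP\N)
      [3,4] "dog" : PP\N
  [4,6] NP   <
    [4,5] "here" : N\NP
    [5,6] "from" : NP\(N\NP)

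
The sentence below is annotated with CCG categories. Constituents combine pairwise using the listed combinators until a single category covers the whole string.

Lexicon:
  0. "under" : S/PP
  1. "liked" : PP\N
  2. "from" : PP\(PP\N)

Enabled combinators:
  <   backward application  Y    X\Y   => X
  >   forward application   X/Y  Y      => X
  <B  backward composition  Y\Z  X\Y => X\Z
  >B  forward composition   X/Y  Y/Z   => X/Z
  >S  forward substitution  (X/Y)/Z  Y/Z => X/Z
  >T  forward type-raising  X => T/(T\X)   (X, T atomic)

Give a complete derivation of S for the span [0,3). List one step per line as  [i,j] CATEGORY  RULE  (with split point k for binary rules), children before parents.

[0,1] S/PP  lex  "under"
[1,2] PP\N  lex  "liked"
[2,3] PP\(PP\N)  lex  "from"
[1,3] PP  <  k=2
[0,3] S  >  k=1

[0,3] S   >
  [0,1] "under" : S/PP
  [1,3] PP   <
    [1,2] "liked" : PP\N
    [2,3] "from" : PP\(PP\N)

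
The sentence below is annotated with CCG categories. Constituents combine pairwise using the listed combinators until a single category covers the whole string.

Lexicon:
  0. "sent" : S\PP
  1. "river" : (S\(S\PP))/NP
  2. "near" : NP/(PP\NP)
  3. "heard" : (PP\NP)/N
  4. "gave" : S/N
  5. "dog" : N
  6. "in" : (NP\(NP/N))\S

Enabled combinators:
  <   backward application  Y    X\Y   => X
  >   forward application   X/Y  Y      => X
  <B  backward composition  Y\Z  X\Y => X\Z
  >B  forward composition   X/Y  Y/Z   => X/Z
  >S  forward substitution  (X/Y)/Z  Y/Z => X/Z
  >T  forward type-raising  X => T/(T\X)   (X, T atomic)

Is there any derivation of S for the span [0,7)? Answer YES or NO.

YES

[0,7] S   <
  [0,1] "sent" : S\PP
  [1,7] S\(S\PP)   >
    [1,2] "river" : (S\(S\PP))/NP
    [2,7] NP   <
      [2,4] NP/N   >B
        [2,3] "near" : NP/(PP\NP)
        [3,4] "heard" : (PP\NP)/N
      [4,7] NP\(NP/N)   <
        [4,6] S   >
          [4,5] "gave" : S/N
          [5,6] "dog" : N
        [6,7] "in" : (NP\(NP/N))\S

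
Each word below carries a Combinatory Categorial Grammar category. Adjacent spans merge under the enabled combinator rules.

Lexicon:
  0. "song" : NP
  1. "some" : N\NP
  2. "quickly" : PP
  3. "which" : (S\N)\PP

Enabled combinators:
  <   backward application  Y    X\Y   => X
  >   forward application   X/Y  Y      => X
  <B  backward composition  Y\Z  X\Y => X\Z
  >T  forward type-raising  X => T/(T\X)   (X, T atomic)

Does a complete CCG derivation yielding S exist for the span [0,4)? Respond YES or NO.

[0,4] S   <
  [0,2] N   >
    [0,1] N/(N\NP)   >T
      [0,1] "song" : NP
    [1,2] "some" : N\NP
  [2,4] S\N   <
    [2,3] "quickly" : PP
    [3,4] "which" : (S\N)\PP

YES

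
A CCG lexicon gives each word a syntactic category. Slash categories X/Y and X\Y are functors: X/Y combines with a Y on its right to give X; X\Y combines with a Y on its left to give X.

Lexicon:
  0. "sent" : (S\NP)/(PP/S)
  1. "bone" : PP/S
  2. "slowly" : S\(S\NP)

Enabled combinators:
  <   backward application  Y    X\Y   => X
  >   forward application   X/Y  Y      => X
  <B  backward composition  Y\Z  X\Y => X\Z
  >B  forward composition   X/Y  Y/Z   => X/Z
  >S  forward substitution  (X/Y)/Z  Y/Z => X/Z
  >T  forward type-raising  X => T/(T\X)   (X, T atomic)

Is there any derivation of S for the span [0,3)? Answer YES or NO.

YES

[0,3] S   <
  [0,2] S\NP   >
    [0,1] "sent" : (S\NP)/(PP/S)
    [1,2] "bone" : PP/S
  [2,3] "slowly" : S\(S\NP)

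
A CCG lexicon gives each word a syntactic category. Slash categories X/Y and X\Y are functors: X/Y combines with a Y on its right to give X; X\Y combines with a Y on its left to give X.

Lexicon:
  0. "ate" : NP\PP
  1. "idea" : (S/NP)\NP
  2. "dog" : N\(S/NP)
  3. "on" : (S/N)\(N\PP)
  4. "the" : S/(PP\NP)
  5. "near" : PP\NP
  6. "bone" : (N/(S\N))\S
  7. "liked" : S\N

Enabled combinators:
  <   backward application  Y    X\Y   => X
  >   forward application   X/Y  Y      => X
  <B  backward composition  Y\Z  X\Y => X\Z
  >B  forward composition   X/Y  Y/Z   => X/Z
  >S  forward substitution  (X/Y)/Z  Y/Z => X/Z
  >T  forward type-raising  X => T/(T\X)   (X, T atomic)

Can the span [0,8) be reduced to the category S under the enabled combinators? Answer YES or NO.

YES

[0,8] S   >
  [0,4] S/N   <
    [0,3] N\PP   <B
      [0,1] "ate" : NP\PP
      [1,3] N\NP   <B
        [1,2] "idea" : (S/NP)\NP
        [2,3] "dog" : N\(S/NP)
    [3,4] "on" : (S/N)\(N\PP)
  [4,8] N   >
    [4,7] N/(S\N)   <
      [4,6] S   >
        [4,5] "the" : S/(PP\NP)
        [5,6] "near" : PP\NP
      [6,7] "bone" : (N/(S\N))\S
    [7,8] "liked" : S\N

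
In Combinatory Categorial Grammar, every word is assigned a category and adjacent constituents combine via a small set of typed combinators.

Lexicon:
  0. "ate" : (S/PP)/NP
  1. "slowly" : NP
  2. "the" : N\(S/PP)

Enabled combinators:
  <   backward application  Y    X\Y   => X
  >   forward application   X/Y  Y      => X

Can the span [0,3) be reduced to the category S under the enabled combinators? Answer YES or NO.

(S/PP)/NP NP N\(S/PP)
CKY chart[0,3] = {N}; S ∉ chart

NO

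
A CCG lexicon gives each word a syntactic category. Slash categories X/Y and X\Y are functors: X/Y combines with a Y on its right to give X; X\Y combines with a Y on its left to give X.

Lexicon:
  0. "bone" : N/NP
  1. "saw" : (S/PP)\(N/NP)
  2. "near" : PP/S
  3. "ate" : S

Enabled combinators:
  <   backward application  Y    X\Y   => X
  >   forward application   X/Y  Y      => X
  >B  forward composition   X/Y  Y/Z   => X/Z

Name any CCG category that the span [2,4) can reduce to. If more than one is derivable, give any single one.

PP

[0,4] S   >
  [0,2] S/PP   <
    [0,1] "bone" : N/NP
    [1,2] "saw" : (S/PP)\(N/NP)
  [2,4] PP   >
    [2,3] "near" : PP/S
    [3,4] "ate" : S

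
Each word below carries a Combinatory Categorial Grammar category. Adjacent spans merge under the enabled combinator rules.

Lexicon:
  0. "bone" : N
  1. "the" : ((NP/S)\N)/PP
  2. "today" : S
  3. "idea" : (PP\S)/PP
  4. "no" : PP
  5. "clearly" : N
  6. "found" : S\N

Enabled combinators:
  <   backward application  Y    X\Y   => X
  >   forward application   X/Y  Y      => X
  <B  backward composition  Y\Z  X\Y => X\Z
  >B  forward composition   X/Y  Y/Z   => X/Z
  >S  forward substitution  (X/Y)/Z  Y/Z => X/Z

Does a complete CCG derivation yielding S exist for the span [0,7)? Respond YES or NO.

N ((NP/S)\N)/PP S (PP\S)/PP PP N S\N
CKY chart[0,7] = {NP}; S ∉ chart

NO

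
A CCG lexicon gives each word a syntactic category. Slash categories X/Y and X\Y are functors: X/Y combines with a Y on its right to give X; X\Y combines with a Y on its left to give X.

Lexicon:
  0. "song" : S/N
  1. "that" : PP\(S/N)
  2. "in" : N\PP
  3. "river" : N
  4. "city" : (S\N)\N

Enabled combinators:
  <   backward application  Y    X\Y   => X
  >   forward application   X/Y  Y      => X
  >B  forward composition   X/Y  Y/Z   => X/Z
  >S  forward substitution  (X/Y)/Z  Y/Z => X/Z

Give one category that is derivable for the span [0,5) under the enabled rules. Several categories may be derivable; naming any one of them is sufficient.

[0,5] S   <
  [0,3] N   <
    [0,2] PP   <
      [0,1] "song" : S/N
      [1,2] "that" : PP\(S/N)
    [2,3] "in" : N\PP
  [3,5] S\N   <
    [3,4] "river" : N
    [4,5] "city" : (S\N)\N

S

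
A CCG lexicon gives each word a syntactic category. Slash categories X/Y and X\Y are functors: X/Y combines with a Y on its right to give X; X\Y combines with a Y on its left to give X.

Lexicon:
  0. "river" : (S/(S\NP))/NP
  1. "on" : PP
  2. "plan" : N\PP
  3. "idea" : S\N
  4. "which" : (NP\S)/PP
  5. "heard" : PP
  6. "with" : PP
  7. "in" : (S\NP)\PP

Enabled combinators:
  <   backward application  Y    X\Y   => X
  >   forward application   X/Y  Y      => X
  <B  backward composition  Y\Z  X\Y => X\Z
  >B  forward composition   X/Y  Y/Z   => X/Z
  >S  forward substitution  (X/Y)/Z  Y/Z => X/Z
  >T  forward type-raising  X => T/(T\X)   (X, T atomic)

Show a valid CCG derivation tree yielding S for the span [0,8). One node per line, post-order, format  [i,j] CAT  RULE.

[0,8] S   >
  [0,6] S/(S\NP)   >
    [0,1] "river" : (S/(S\NP))/NP
    [1,6] NP   >
      [1,2] NP/(NP\PP)   >T
        [1,2] "on" : PP
      [2,6] NP\PP   <B
        [2,4] S\PP   <B
          [2,3] "plan" : N\PP
          [3,4] "idea" : S\N
        [4,6] NP\S   >
          [4,5] "which" : (NP\S)/PP
          [5,6] "heard" : PP
  [6,8] S\NP   <
    [6,7] "with" : PP
    [7,8] "in" : (S\NP)\PP

[0,1] (S/(S\NP))/NP  lex  "river"
[1,2] PP  lex  "on"
[1,2] NP/(NP\PP)  >T
[2,3] N\PP  lex  "plan"
[3,4] S\N  lex  "idea"
[2,4] S\PP  <B  k=3
[4,5] (NP\S)/PP  lex  "which"
[5,6] PP  lex  "heard"
[4,6] NP\S  >  k=5
[2,6] NP\PP  <B  k=4
[1,6] NP  >  k=2
[0,6] S/(S\NP)  >  k=1
[6,7] PP  lex  "with"
[7,8] (S\NP)\PP  lex  "in"
[6,8] S\NP  <  k=7
[0,8] S  >  k=6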